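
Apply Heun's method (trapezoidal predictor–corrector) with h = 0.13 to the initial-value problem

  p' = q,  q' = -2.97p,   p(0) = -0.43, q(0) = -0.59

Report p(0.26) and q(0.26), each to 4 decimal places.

-0.5367, -0.2074

Heun on (p,q): k1 = f(s_n, state_n); k2 = f(s_n + h, state_n + h·k1); state_{n+1} = state_n + (h/2)·(k1 + k2).
0.000000: (-0.430000, -0.590000)
  k1 = (-0.590000, 1.277100)
  predictor → (-0.506700, -0.423977)
  k2 = (-0.423977, 1.504899)
  → (-0.495909, -0.409170)
0.130000: (-0.495909, -0.409170)
  k1 = (-0.409170, 1.472848)
  predictor → (-0.549101, -0.217700)
  k2 = (-0.217700, 1.630829)
  → (-0.536655, -0.207431)
(p(0.26), q(0.26)) ≈ (-0.5367, -0.2074)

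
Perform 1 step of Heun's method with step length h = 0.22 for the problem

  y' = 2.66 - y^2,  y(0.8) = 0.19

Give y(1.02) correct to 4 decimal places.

0.7065

Heun: k1 = f(x_n, y_n); k2 = f(x_n + h, y_n + h·k1); y_{n+1} = y_n + (h/2)·(k1 + k2).
x=0.800000, y=0.190000:
  k1 = f(0.800000, 0.190000) = 2.623900
  k2 = f(1.020000, 0.767258) = 2.071315
  y ← 0.190000 + (0.22/2)·(2.623900 + 2.071315) = 0.706474
y(1.02) ≈ 0.7065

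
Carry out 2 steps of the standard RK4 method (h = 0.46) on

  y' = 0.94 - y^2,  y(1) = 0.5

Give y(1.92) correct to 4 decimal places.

RK4: k1 = f(t_n, y_n); k2 = f(t_n + h/2, y_n + (h/2)·k1); k3 = f(t_n + h/2, y_n + (h/2)·k2); k4 = f(t_n + h, y_n + h·k3); y_{n+1} = y_n + (h/6)·(k1 + 2k2 + 2k3 + k4).
t=1.000000, y=0.500000:
  k1 = f(1.000000, 0.500000) = 0.690000
  k2 = f(1.230000, 0.658700) = 0.506114
  k3 = f(1.230000, 0.616406) = 0.560043
  k4 = f(1.460000, 0.757620) = 0.366012
  y ← 0.500000 + (0.46/6)·(k1 + 2k2 + 2k3 + k4) = 0.744438
t=1.460000, y=0.744438:
  k1 = f(1.460000, 0.744438) = 0.385811
  k2 = f(1.690000, 0.833175) = 0.245819
  k3 = f(1.690000, 0.800977) = 0.298436
  k4 = f(1.920000, 0.881719) = 0.162572
  y ← 0.744438 + (0.46/6)·(k1 + 2k2 + 2k3 + k4) = 0.869934
y(1.92) ≈ 0.8699

0.8699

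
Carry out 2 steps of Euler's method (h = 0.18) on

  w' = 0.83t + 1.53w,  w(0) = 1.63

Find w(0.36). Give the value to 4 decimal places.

2.6783

Euler: w_{n+1} = w_n + h·f(t_n, w_n).
t=0.000000, w=1.630000: f=2.493900 → w ← 1.630000 + 0.18·2.493900 = 2.078902
t=0.180000, w=2.078902: f=3.330120 → w ← 2.078902 + 0.18·3.330120 = 2.678324
w(0.36) ≈ 2.6783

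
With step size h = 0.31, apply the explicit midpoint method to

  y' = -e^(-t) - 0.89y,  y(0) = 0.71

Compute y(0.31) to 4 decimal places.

Midpoint: k1 = f(t_n, y_n); k2 = f(t_n + h/2, y_n + (h/2)·k1); y_{n+1} = y_n + h·k2.
t=0.000000, y=0.710000:
  k1 = f(0.000000, 0.710000) = -1.631900
  k2 = f(0.155000, 0.457056) = -1.263195
  y ← 0.710000 + 0.31·(-1.263195) = 0.318410
y(0.31) ≈ 0.3184

0.3184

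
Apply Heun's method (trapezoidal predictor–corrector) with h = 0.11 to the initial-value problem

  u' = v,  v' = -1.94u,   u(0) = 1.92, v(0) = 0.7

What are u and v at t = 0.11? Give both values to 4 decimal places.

Heun on (u,v): k1 = f(t_n, state_n); k2 = f(t_n + h, state_n + h·k1); state_{n+1} = state_n + (h/2)·(k1 + k2).
0.000000: (1.920000, 0.700000)
  k1 = (0.700000, -3.724800)
  predictor → (1.997000, 0.290272)
  k2 = (0.290272, -3.874180)
  → (1.974465, 0.282056)
(u(0.11), v(0.11)) ≈ (1.9745, 0.2821)

1.9745, 0.2821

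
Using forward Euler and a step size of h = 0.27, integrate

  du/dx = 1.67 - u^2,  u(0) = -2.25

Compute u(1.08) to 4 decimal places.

Euler: u_{n+1} = u_n + h·f(x_n, u_n).
x=0.000000, u=-2.250000: f=-3.392500 → u ← -2.250000 + 0.27·(-3.392500) = -3.165975
x=0.270000, u=-3.165975: f=-8.353398 → u ← -3.165975 + 0.27·(-8.353398) = -5.421392
x=0.540000, u=-5.421392: f=-27.721495 → u ← -5.421392 + 0.27·(-27.721495) = -12.906196
x=0.810000, u=-12.906196: f=-164.899898 → u ← -12.906196 + 0.27·(-164.899898) = -57.429169
u(1.08) ≈ -57.4292

-57.4292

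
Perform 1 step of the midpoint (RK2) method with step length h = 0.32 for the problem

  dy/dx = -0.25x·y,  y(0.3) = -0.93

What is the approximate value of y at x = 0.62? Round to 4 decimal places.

-0.8962

Midpoint: k1 = f(x_n, y_n); k2 = f(x_n + h/2, y_n + (h/2)·k1); y_{n+1} = y_n + h·k2.
x=0.300000, y=-0.930000:
  k1 = f(0.300000, -0.930000) = 0.069750
  k2 = f(0.460000, -0.918840) = 0.105667
  y ← -0.930000 + 0.32·0.105667 = -0.896187
y(0.62) ≈ -0.8962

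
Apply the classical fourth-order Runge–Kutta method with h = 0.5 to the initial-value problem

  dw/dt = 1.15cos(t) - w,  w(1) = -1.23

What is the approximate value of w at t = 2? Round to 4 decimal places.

RK4: k1 = f(t_n, w_n); k2 = f(t_n + h/2, w_n + (h/2)·k1); k3 = f(t_n + h/2, w_n + (h/2)·k2); k4 = f(t_n + h, w_n + h·k3); w_{n+1} = w_n + (h/6)·(k1 + 2k2 + 2k3 + k4).
t=1.000000, w=-1.230000:
  k1 = f(1.000000, -1.230000) = 1.851348
  k2 = f(1.250000, -0.767163) = 1.129784
  k3 = f(1.250000, -0.947554) = 1.310175
  k4 = f(1.500000, -0.574913) = 0.656260
  w ← -1.230000 + (0.5/6)·(k1 + 2k2 + 2k3 + k4) = -0.614373
t=1.500000, w=-0.614373:
  k1 = f(1.500000, -0.614373) = 0.695721
  k2 = f(1.750000, -0.440443) = 0.235460
  k3 = f(1.750000, -0.555508) = 0.350525
  k4 = f(2.000000, -0.439110) = -0.039458
  w ← -0.614373 + (0.5/6)·(k1 + 2k2 + 2k3 + k4) = -0.462020
w(2) ≈ -0.4620

-0.4620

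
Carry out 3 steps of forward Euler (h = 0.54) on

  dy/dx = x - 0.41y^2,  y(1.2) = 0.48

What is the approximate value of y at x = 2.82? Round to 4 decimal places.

2.3053

Euler: y_{n+1} = y_n + h·f(x_n, y_n).
x=1.200000, y=0.480000: f=1.105536 → y ← 0.480000 + 0.54·1.105536 = 1.076989
x=1.740000, y=1.076989: f=1.264438 → y ← 1.076989 + 0.54·1.264438 = 1.759786
x=2.280000, y=1.759786: f=1.010293 → y ← 1.759786 + 0.54·1.010293 = 2.305344
y(2.82) ≈ 2.3053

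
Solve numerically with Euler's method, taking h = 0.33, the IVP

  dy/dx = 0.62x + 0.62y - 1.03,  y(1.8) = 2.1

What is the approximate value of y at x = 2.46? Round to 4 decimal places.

Euler: y_{n+1} = y_n + h·f(x_n, y_n).
x=1.800000, y=2.100000: f=1.388000 → y ← 2.100000 + 0.33·1.388000 = 2.558040
x=2.130000, y=2.558040: f=1.876585 → y ← 2.558040 + 0.33·1.876585 = 3.177313
y(2.46) ≈ 3.1773

3.1773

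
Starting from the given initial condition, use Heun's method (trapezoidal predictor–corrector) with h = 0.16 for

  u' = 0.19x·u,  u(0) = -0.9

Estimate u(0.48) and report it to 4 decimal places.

-0.9199

Heun: k1 = f(x_n, u_n); k2 = f(x_n + h, u_n + h·k1); u_{n+1} = u_n + (h/2)·(k1 + k2).
x=0.000000, u=-0.900000:
  k1 = f(0.000000, -0.900000) = 0.000000
  k2 = f(0.160000, -0.900000) = -0.027360
  u ← -0.900000 + (0.16/2)·(0.000000 + (-0.027360)) = -0.902189
x=0.160000, u=-0.902189:
  k1 = f(0.160000, -0.902189) = -0.027427
  k2 = f(0.320000, -0.906577) = -0.055120
  u ← -0.902189 + (0.16/2)·(-0.027427 + (-0.055120)) = -0.908793
x=0.320000, u=-0.908793:
  k1 = f(0.320000, -0.908793) = -0.055255
  k2 = f(0.480000, -0.917633) = -0.083688
  u ← -0.908793 + (0.16/2)·(-0.055255 + (-0.083688)) = -0.919908
u(0.48) ≈ -0.9199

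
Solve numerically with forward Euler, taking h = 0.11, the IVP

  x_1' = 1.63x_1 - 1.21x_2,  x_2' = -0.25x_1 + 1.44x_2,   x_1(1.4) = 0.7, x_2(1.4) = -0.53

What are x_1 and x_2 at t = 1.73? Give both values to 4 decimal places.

1.4465, -0.9096

Euler on (x_1,x_2): x_1_{n+1} = x_1_n + h·x_1', x_2_{n+1} = x_2_n + h·x_2'.
1.400000: (0.700000, -0.530000); f=(1.782300, -0.938200) → (0.896053, -0.633202)
1.510000: (0.896053, -0.633202); f=(2.226741, -1.135824) → (1.140994, -0.758143)
1.620000: (1.140994, -0.758143); f=(2.777174, -1.376974) → (1.446484, -0.909610)
(x_1(1.73), x_2(1.73)) ≈ (1.4465, -0.9096)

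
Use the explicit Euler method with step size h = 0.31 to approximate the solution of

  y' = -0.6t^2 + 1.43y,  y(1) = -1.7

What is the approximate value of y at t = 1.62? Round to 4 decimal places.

-4.1289

Euler: y_{n+1} = y_n + h·f(t_n, y_n).
t=1.000000, y=-1.700000: f=-3.031000 → y ← -1.700000 + 0.31·(-3.031000) = -2.639610
t=1.310000, y=-2.639610: f=-4.804302 → y ← -2.639610 + 0.31·(-4.804302) = -4.128944
y(1.62) ≈ -4.1289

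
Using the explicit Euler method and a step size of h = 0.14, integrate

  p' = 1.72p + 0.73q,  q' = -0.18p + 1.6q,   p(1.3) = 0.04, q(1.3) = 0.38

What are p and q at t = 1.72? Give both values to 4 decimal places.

0.2529, 0.6886

Euler on (p,q): p_{n+1} = p_n + h·p', q_{n+1} = q_n + h·q'.
1.300000: (0.040000, 0.380000); f=(0.346200, 0.600800) → (0.088468, 0.464112)
1.440000: (0.088468, 0.464112); f=(0.490967, 0.726655) → (0.157203, 0.565844)
1.580000: (0.157203, 0.565844); f=(0.683456, 0.877053) → (0.252887, 0.688631)
(p(1.72), q(1.72)) ≈ (0.2529, 0.6886)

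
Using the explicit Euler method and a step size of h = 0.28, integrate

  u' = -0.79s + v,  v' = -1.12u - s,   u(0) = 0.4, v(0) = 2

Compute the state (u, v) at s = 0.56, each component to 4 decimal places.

Euler on (u,v): u_{n+1} = u_n + h·u', v_{n+1} = v_n + h·v'.
0.000000: (0.400000, 2.000000); f=(2.000000, -0.448000) → (0.960000, 1.874560)
0.280000: (0.960000, 1.874560); f=(1.653360, -1.355200) → (1.422941, 1.495104)
(u(0.56), v(0.56)) ≈ (1.4229, 1.4951)

1.4229, 1.4951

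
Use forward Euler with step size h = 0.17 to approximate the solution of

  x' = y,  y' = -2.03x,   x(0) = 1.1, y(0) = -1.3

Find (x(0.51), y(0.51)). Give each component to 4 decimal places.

Euler on (x,y): x_{n+1} = x_n + h·x', y_{n+1} = y_n + h·y'.
0.000000: (1.100000, -1.300000); f=(-1.300000, -2.233000) → (0.879000, -1.679610)
0.170000: (0.879000, -1.679610); f=(-1.679610, -1.784370) → (0.593466, -1.982953)
0.340000: (0.593466, -1.982953); f=(-1.982953, -1.204737) → (0.256364, -2.187758)
(x(0.51), y(0.51)) ≈ (0.2564, -2.1878)

0.2564, -2.1878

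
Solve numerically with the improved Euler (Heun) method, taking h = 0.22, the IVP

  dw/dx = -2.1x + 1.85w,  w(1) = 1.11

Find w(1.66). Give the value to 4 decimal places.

Heun: k1 = f(x_n, w_n); k2 = f(x_n + h, w_n + h·k1); w_{n+1} = w_n + (h/2)·(k1 + k2).
x=1.000000, w=1.110000:
  k1 = f(1.000000, 1.110000) = -0.046500
  k2 = f(1.220000, 1.099770) = -0.527425
  w ← 1.110000 + (0.22/2)·(-0.046500 + (-0.527425)) = 1.046868
x=1.220000, w=1.046868:
  k1 = f(1.220000, 1.046868) = -0.625294
  k2 = f(1.440000, 0.909304) = -1.341788
  w ← 1.046868 + (0.22/2)·(-0.625294 + (-1.341788)) = 0.830489
x=1.440000, w=0.830489:
  k1 = f(1.440000, 0.830489) = -1.487595
  k2 = f(1.660000, 0.503218) = -2.555046
  w ← 0.830489 + (0.22/2)·(-1.487595 + (-2.555046)) = 0.385799
w(1.66) ≈ 0.3858

0.3858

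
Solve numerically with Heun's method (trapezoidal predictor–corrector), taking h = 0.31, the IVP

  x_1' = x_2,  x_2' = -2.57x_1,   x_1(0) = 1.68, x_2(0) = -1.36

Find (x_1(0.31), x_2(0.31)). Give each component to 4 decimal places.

1.0509, -2.5305

Heun on (x_1,x_2): k1 = f(t_n, state_n); k2 = f(t_n + h, state_n + h·k1); state_{n+1} = state_n + (h/2)·(k1 + k2).
0.000000: (1.680000, -1.360000)
  k1 = (-1.360000, -4.317600)
  predictor → (1.258400, -2.698456)
  k2 = (-2.698456, -3.234088)
  → (1.050939, -2.530512)
(x_1(0.31), x_2(0.31)) ≈ (1.0509, -2.5305)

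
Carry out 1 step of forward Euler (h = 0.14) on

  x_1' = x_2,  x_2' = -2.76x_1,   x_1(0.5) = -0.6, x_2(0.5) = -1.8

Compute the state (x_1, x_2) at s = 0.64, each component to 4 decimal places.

Euler on (x_1,x_2): x_1_{n+1} = x_1_n + h·x_1', x_2_{n+1} = x_2_n + h·x_2'.
0.500000: (-0.600000, -1.800000); f=(-1.800000, 1.656000) → (-0.852000, -1.568160)
(x_1(0.64), x_2(0.64)) ≈ (-0.8520, -1.5682)

-0.8520, -1.5682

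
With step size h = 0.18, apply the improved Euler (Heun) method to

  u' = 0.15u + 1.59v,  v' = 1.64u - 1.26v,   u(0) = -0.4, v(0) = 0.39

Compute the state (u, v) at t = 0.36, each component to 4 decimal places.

Heun on (u,v): k1 = f(t_n, state_n); k2 = f(t_n + h, state_n + h·k1); state_{n+1} = state_n + (h/2)·(k1 + k2).
0.000000: (-0.400000, 0.390000)
  k1 = (0.560100, -1.147400)
  predictor → (-0.299182, 0.183468)
  k2 = (0.246837, -0.721828)
  → (-0.327376, 0.221769)
0.180000: (-0.327376, 0.221769)
  k1 = (0.303507, -0.816326)
  predictor → (-0.272744, 0.074831)
  k2 = (0.078069, -0.541588)
  → (-0.293034, 0.099557)
(u(0.36), v(0.36)) ≈ (-0.2930, 0.0996)

-0.2930, 0.0996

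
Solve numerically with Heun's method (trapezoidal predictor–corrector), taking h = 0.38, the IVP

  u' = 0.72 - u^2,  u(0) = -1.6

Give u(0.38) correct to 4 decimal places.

Heun: k1 = f(x_n, u_n); k2 = f(x_n + h, u_n + h·k1); u_{n+1} = u_n + (h/2)·(k1 + k2).
x=0.000000, u=-1.600000:
  k1 = f(0.000000, -1.600000) = -1.840000
  k2 = f(0.380000, -2.299200) = -4.566321
  u ← -1.600000 + (0.38/2)·(-1.840000 + (-4.566321)) = -2.817201
u(0.38) ≈ -2.8172

-2.8172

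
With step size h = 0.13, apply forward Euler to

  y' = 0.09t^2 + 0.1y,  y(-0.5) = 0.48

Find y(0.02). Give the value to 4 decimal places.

0.5110

Euler: y_{n+1} = y_n + h·f(t_n, y_n).
t=-0.500000, y=0.480000: f=0.070500 → y ← 0.480000 + 0.13·0.070500 = 0.489165
t=-0.370000, y=0.489165: f=0.061238 → y ← 0.489165 + 0.13·0.061238 = 0.497126
t=-0.240000, y=0.497126: f=0.054897 → y ← 0.497126 + 0.13·0.054897 = 0.504262
t=-0.110000, y=0.504262: f=0.051515 → y ← 0.504262 + 0.13·0.051515 = 0.510959
y(0.02) ≈ 0.5110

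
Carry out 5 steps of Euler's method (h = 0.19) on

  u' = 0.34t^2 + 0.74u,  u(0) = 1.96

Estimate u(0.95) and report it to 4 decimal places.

Euler: u_{n+1} = u_n + h·f(t_n, u_n).
t=0.000000, u=1.960000: f=1.450400 → u ← 1.960000 + 0.19·1.450400 = 2.235576
t=0.190000, u=2.235576: f=1.666600 → u ← 2.235576 + 0.19·1.666600 = 2.552230
t=0.380000, u=2.552230: f=1.937746 → u ← 2.552230 + 0.19·1.937746 = 2.920402
t=0.570000, u=2.920402: f=2.271563 → u ← 2.920402 + 0.19·2.271563 = 3.351999
t=0.760000, u=3.351999: f=2.676863 → u ← 3.351999 + 0.19·2.676863 = 3.860603
u(0.95) ≈ 3.8606

3.8606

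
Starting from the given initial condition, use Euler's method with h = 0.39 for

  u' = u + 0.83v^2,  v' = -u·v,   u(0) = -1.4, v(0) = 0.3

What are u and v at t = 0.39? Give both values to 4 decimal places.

Euler on (u,v): u_{n+1} = u_n + h·u', v_{n+1} = v_n + h·v'.
0.000000: (-1.400000, 0.300000); f=(-1.325300, 0.420000) → (-1.916867, 0.463800)
(u(0.39), v(0.39)) ≈ (-1.9169, 0.4638)

-1.9169, 0.4638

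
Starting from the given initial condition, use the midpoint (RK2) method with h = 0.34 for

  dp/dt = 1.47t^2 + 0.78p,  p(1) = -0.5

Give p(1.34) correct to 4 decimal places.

0.1003

Midpoint: k1 = f(t_n, p_n); k2 = f(t_n + h/2, p_n + (h/2)·k1); p_{n+1} = p_n + h·k2.
t=1.000000, p=-0.500000:
  k1 = f(1.000000, -0.500000) = 1.080000
  k2 = f(1.170000, -0.316400) = 1.765491
  p ← -0.500000 + 0.34·1.765491 = 0.100267
p(1.34) ≈ 0.1003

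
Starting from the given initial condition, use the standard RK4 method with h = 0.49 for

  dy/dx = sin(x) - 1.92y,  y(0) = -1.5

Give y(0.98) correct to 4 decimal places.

0.0199

RK4: k1 = f(x_n, y_n); k2 = f(x_n + h/2, y_n + (h/2)·k1); k3 = f(x_n + h/2, y_n + (h/2)·k2); k4 = f(x_n + h, y_n + h·k3); y_{n+1} = y_n + (h/6)·(k1 + 2k2 + 2k3 + k4).
x=0.000000, y=-1.500000:
  k1 = f(0.000000, -1.500000) = 2.880000
  k2 = f(0.245000, -0.794400) = 1.767804
  k3 = f(0.245000, -1.066888) = 2.290981
  k4 = f(0.490000, -0.377419) = 1.195271
  y ← -1.500000 + (0.49/6)·(k1 + 2k2 + 2k3 + k4) = -0.504251
x=0.490000, y=-0.504251:
  k1 = f(0.490000, -0.504251) = 1.438788
  k2 = f(0.735000, -0.151748) = 0.961944
  k3 = f(0.735000, -0.268575) = 1.186251
  k4 = f(0.980000, 0.077012) = 0.682635
  y ← -0.504251 + (0.49/6)·(k1 + 2k2 + 2k3 + k4) = 0.019870
y(0.98) ≈ 0.0199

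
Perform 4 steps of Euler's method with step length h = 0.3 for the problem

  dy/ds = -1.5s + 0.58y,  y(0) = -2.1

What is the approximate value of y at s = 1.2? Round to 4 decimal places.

-4.8973

Euler: y_{n+1} = y_n + h·f(s_n, y_n).
s=0.000000, y=-2.100000: f=-1.218000 → y ← -2.100000 + 0.3·(-1.218000) = -2.465400
s=0.300000, y=-2.465400: f=-1.879932 → y ← -2.465400 + 0.3·(-1.879932) = -3.029380
s=0.600000, y=-3.029380: f=-2.657040 → y ← -3.029380 + 0.3·(-2.657040) = -3.826492
s=0.900000, y=-3.826492: f=-3.569365 → y ← -3.826492 + 0.3·(-3.569365) = -4.897301
y(1.2) ≈ -4.8973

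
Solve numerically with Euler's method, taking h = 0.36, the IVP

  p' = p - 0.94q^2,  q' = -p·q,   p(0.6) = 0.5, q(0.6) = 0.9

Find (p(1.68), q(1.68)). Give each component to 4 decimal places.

Euler on (p,q): p_{n+1} = p_n + h·p', q_{n+1} = q_n + h·q'.
0.600000: (0.500000, 0.900000); f=(-0.261400, -0.450000) → (0.405896, 0.738000)
0.960000: (0.405896, 0.738000); f=(-0.106069, -0.299551) → (0.367711, 0.630162)
1.320000: (0.367711, 0.630162); f=(-0.005566, -0.231717) → (0.365707, 0.546743)
(p(1.68), q(1.68)) ≈ (0.3657, 0.5467)

0.3657, 0.5467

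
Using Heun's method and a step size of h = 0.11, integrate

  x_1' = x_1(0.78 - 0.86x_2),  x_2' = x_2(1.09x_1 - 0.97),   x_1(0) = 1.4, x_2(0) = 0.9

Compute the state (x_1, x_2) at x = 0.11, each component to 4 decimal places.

Heun on (x_1,x_2): k1 = f(x_n, state_n); k2 = f(x_n + h, state_n + h·k1); state_{n+1} = state_n + (h/2)·(k1 + k2).
0.000000: (1.400000, 0.900000)
  k1 = (0.008400, 0.500400)
  predictor → (1.400924, 0.955044)
  k2 = (-0.057911, 0.531966)
  → (1.397277, 0.956780)
(x_1(0.11), x_2(0.11)) ≈ (1.3973, 0.9568)

1.3973, 0.9568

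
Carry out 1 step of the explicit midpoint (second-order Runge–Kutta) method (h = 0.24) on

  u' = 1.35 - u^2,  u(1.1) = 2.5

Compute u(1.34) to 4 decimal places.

1.9466

Midpoint: k1 = f(t_n, u_n); k2 = f(t_n + h/2, u_n + (h/2)·k1); u_{n+1} = u_n + h·k2.
t=1.100000, u=2.500000:
  k1 = f(1.100000, 2.500000) = -4.900000
  k2 = f(1.220000, 1.912000) = -2.305744
  u ← 2.500000 + 0.24·(-2.305744) = 1.946621
u(1.34) ≈ 1.9466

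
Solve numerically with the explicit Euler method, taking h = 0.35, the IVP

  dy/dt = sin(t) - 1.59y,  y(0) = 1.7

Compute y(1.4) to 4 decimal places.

Euler: y_{n+1} = y_n + h·f(t_n, y_n).
t=0.000000, y=1.700000: f=-2.703000 → y ← 1.700000 + 0.35·(-2.703000) = 0.753950
t=0.350000, y=0.753950: f=-0.855883 → y ← 0.753950 + 0.35·(-0.855883) = 0.454391
t=0.700000, y=0.454391: f=-0.078264 → y ← 0.454391 + 0.35·(-0.078264) = 0.426999
t=1.050000, y=0.426999: f=0.188495 → y ← 0.426999 + 0.35·0.188495 = 0.492972
y(1.4) ≈ 0.4930

0.4930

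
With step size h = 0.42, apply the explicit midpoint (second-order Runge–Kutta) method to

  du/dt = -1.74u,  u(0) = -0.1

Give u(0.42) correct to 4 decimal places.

-0.0536

Midpoint: k1 = f(t_n, u_n); k2 = f(t_n + h/2, u_n + (h/2)·k1); u_{n+1} = u_n + h·k2.
t=0.000000, u=-0.100000:
  k1 = f(0.000000, -0.100000) = 0.174000
  k2 = f(0.210000, -0.063460) = 0.110420
  u ← -0.100000 + 0.42·0.110420 = -0.053623
u(0.42) ≈ -0.0536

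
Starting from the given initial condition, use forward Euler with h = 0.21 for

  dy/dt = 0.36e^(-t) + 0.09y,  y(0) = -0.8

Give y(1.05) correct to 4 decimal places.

-0.6070

Euler: y_{n+1} = y_n + h·f(t_n, y_n).
t=0.000000, y=-0.800000: f=0.288000 → y ← -0.800000 + 0.21·0.288000 = -0.739520
t=0.210000, y=-0.739520: f=0.225254 → y ← -0.739520 + 0.21·0.225254 = -0.692217
t=0.420000, y=-0.692217: f=0.174237 → y ← -0.692217 + 0.21·0.174237 = -0.655627
t=0.630000, y=-0.655627: f=0.132727 → y ← -0.655627 + 0.21·0.132727 = -0.627754
t=0.840000, y=-0.627754: f=0.098918 → y ← -0.627754 + 0.21·0.098918 = -0.606982
y(1.05) ≈ -0.6070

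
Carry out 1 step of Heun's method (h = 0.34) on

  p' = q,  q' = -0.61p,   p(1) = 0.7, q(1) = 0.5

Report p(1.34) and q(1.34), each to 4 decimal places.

Heun on (p,q): k1 = f(t_n, state_n); k2 = f(t_n + h, state_n + h·k1); state_{n+1} = state_n + (h/2)·(k1 + k2).
1.000000: (0.700000, 0.500000)
  k1 = (0.500000, -0.427000)
  predictor → (0.870000, 0.354820)
  k2 = (0.354820, -0.530700)
  → (0.845319, 0.337191)
(p(1.34), q(1.34)) ≈ (0.8453, 0.3372)

0.8453, 0.3372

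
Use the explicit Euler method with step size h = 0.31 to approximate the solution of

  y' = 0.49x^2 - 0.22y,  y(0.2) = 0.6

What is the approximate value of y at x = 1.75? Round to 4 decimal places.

1.0424

Euler: y_{n+1} = y_n + h·f(x_n, y_n).
x=0.200000, y=0.600000: f=-0.112400 → y ← 0.600000 + 0.31·(-0.112400) = 0.565156
x=0.510000, y=0.565156: f=0.003115 → y ← 0.565156 + 0.31·0.003115 = 0.566122
x=0.820000, y=0.566122: f=0.204929 → y ← 0.566122 + 0.31·0.204929 = 0.629650
x=1.130000, y=0.629650: f=0.487158 → y ← 0.629650 + 0.31·0.487158 = 0.780669
x=1.440000, y=0.780669: f=0.844317 → y ← 0.780669 + 0.31·0.844317 = 1.042407
y(1.75) ≈ 1.0424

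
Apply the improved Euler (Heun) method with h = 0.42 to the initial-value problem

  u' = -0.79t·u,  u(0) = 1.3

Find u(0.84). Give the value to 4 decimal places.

Heun: k1 = f(t_n, u_n); k2 = f(t_n + h, u_n + h·k1); u_{n+1} = u_n + (h/2)·(k1 + k2).
t=0.000000, u=1.300000:
  k1 = f(0.000000, 1.300000) = 0.000000
  k2 = f(0.420000, 1.300000) = -0.431340
  u ← 1.300000 + (0.42/2)·(0.000000 + (-0.431340)) = 1.209419
t=0.420000, u=1.209419:
  k1 = f(0.420000, 1.209419) = -0.401285
  k2 = f(0.840000, 1.040879) = -0.690727
  u ← 1.209419 + (0.42/2)·(-0.401285 + (-0.690727)) = 0.980096
u(0.84) ≈ 0.9801

0.9801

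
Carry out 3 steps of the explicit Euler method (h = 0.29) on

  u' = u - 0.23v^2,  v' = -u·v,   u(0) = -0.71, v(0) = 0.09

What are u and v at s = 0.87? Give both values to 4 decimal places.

-1.5273, 0.1845

Euler on (u,v): u_{n+1} = u_n + h·u', v_{n+1} = v_n + h·v'.
0.000000: (-0.710000, 0.090000); f=(-0.711863, 0.063900) → (-0.916440, 0.108531)
0.290000: (-0.916440, 0.108531); f=(-0.919149, 0.099462) → (-1.182994, 0.137375)
0.580000: (-1.182994, 0.137375); f=(-1.187334, 0.162514) → (-1.527321, 0.184504)
(u(0.87), v(0.87)) ≈ (-1.5273, 0.1845)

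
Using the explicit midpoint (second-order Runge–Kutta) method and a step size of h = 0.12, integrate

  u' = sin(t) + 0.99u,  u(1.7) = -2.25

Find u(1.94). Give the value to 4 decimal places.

-2.5901

Midpoint: k1 = f(t_n, u_n); k2 = f(t_n + h/2, u_n + (h/2)·k1); u_{n+1} = u_n + h·k2.
t=1.700000, u=-2.250000:
  k1 = f(1.700000, -2.250000) = -1.235835
  k2 = f(1.760000, -2.324150) = -1.318754
  u ← -2.250000 + 0.12·(-1.318754) = -2.408251
t=1.820000, u=-2.408251:
  k1 = f(1.820000, -2.408251) = -1.415059
  k2 = f(1.880000, -2.493154) = -1.515646
  u ← -2.408251 + 0.12·(-1.515646) = -2.590128
u(1.94) ≈ -2.5901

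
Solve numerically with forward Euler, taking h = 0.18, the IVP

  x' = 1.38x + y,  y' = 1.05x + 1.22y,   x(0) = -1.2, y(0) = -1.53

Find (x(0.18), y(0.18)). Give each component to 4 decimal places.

Euler on (x,y): x_{n+1} = x_n + h·x', y_{n+1} = y_n + h·y'.
0.000000: (-1.200000, -1.530000); f=(-3.186000, -3.126600) → (-1.773480, -2.092788)
(x(0.18), y(0.18)) ≈ (-1.7735, -2.0928)

-1.7735, -2.0928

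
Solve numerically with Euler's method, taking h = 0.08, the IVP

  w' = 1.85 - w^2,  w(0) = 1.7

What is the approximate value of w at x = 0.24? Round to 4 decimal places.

1.5101

Euler: w_{n+1} = w_n + h·f(x_n, w_n).
x=0.000000, w=1.700000: f=-1.040000 → w ← 1.700000 + 0.08·(-1.040000) = 1.616800
x=0.080000, w=1.616800: f=-0.764042 → w ← 1.616800 + 0.08·(-0.764042) = 1.555677
x=0.160000, w=1.555677: f=-0.570130 → w ← 1.555677 + 0.08·(-0.570130) = 1.510066
w(0.24) ≈ 1.5101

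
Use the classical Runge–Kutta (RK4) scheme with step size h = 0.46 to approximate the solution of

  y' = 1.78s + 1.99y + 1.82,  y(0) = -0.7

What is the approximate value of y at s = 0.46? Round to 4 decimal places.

-0.1210

RK4: k1 = f(s_n, y_n); k2 = f(s_n + h/2, y_n + (h/2)·k1); k3 = f(s_n + h/2, y_n + (h/2)·k2); k4 = f(s_n + h, y_n + h·k3); y_{n+1} = y_n + (h/6)·(k1 + 2k2 + 2k3 + k4).
s=0.000000, y=-0.700000:
  k1 = f(0.000000, -0.700000) = 0.427000
  k2 = f(0.230000, -0.601790) = 1.031838
  k3 = f(0.230000, -0.462677) = 1.308672
  k4 = f(0.460000, -0.098011) = 2.443759
  y ← -0.700000 + (0.46/6)·(k1 + 2k2 + 2k3 + k4) = -0.121030
y(0.46) ≈ -0.1210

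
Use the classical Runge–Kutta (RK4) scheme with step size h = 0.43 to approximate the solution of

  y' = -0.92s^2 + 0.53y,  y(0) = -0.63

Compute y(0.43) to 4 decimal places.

RK4: k1 = f(s_n, y_n); k2 = f(s_n + h/2, y_n + (h/2)·k1); k3 = f(s_n + h/2, y_n + (h/2)·k2); k4 = f(s_n + h, y_n + h·k3); y_{n+1} = y_n + (h/6)·(k1 + 2k2 + 2k3 + k4).
s=0.000000, y=-0.630000:
  k1 = f(0.000000, -0.630000) = -0.333900
  k2 = f(0.215000, -0.701789) = -0.414475
  k3 = f(0.215000, -0.719112) = -0.423656
  k4 = f(0.430000, -0.812172) = -0.600559
  y ← -0.630000 + (0.43/6)·(k1 + 2k2 + 2k3 + k4) = -0.817102
y(0.43) ≈ -0.8171

-0.8171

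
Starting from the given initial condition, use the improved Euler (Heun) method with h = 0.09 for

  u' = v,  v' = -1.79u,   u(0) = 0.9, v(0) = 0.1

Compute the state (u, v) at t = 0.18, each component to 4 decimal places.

0.8918, -0.1908

Heun on (u,v): k1 = f(t_n, state_n); k2 = f(t_n + h, state_n + h·k1); state_{n+1} = state_n + (h/2)·(k1 + k2).
0.000000: (0.900000, 0.100000)
  k1 = (0.100000, -1.611000)
  predictor → (0.909000, -0.044990)
  k2 = (-0.044990, -1.627110)
  → (0.902475, -0.045715)
0.090000: (0.902475, -0.045715)
  k1 = (-0.045715, -1.615431)
  predictor → (0.898361, -0.191104)
  k2 = (-0.191104, -1.608066)
  → (0.891819, -0.190772)
(u(0.18), v(0.18)) ≈ (0.8918, -0.1908)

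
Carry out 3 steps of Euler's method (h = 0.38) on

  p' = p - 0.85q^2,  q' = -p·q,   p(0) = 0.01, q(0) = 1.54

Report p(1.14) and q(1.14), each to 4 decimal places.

Euler on (p,q): p_{n+1} = p_n + h·p', q_{n+1} = q_n + h·q'.
0.000000: (0.010000, 1.540000); f=(-2.005860, -0.015400) → (-0.752227, 1.534148)
0.380000: (-0.752227, 1.534148); f=(-2.752795, 1.154027) → (-1.798289, 1.972678)
0.760000: (-1.798289, 1.972678); f=(-5.106030, 3.547446) → (-3.738580, 3.320708)
(p(1.14), q(1.14)) ≈ (-3.7386, 3.3207)

-3.7386, 3.3207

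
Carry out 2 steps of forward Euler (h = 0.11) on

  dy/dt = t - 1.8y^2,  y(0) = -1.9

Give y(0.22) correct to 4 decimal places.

Euler: y_{n+1} = y_n + h·f(t_n, y_n).
t=0.000000, y=-1.900000: f=-6.498000 → y ← -1.900000 + 0.11·(-6.498000) = -2.614780
t=0.110000, y=-2.614780: f=-12.196734 → y ← -2.614780 + 0.11·(-12.196734) = -3.956421
y(0.22) ≈ -3.9564

-3.9564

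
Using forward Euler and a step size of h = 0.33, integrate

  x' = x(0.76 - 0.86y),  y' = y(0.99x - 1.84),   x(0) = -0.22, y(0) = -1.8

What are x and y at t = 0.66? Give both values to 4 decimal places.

-0.5483, -0.1538

Euler on (x,y): x_{n+1} = x_n + h·x', y_{n+1} = y_n + h·y'.
0.000000: (-0.220000, -1.800000); f=(-0.507760, 3.704040) → (-0.387561, -0.577667)
0.330000: (-0.387561, -0.577667); f=(-0.487084, 1.284549) → (-0.548298, -0.153766)
(x(0.66), y(0.66)) ≈ (-0.5483, -0.1538)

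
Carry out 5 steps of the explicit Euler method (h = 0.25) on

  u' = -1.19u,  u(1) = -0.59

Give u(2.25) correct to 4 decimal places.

Euler: u_{n+1} = u_n + h·f(t_n, u_n).
t=1.000000, u=-0.590000: f=0.702100 → u ← -0.590000 + 0.25·0.702100 = -0.414475
t=1.250000, u=-0.414475: f=0.493225 → u ← -0.414475 + 0.25·0.493225 = -0.291169
t=1.500000, u=-0.291169: f=0.346491 → u ← -0.291169 + 0.25·0.346491 = -0.204546
t=1.750000, u=-0.204546: f=0.243410 → u ← -0.204546 + 0.25·0.243410 = -0.143694
t=2.000000, u=-0.143694: f=0.170995 → u ← -0.143694 + 0.25·0.170995 = -0.100945
u(2.25) ≈ -0.1009

-0.1009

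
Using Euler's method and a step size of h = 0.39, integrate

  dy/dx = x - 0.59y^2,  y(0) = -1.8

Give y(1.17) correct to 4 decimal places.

Euler: y_{n+1} = y_n + h·f(x_n, y_n).
x=0.000000, y=-1.800000: f=-1.911600 → y ← -1.800000 + 0.39·(-1.911600) = -2.545524
x=0.390000, y=-2.545524: f=-3.433019 → y ← -2.545524 + 0.39·(-3.433019) = -3.884401
x=0.780000, y=-3.884401: f=-8.122258 → y ← -3.884401 + 0.39·(-8.122258) = -7.052082
y(1.17) ≈ -7.0521

-7.0521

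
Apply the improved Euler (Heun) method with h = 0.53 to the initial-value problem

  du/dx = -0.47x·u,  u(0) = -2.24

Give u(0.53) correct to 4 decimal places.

Heun: k1 = f(x_n, u_n); k2 = f(x_n + h, u_n + h·k1); u_{n+1} = u_n + (h/2)·(k1 + k2).
x=0.000000, u=-2.240000:
  k1 = f(0.000000, -2.240000) = 0.000000
  k2 = f(0.530000, -2.240000) = 0.557984
  u ← -2.240000 + (0.53/2)·(0.000000 + 0.557984) = -2.092134
u(0.53) ≈ -2.0921

-2.0921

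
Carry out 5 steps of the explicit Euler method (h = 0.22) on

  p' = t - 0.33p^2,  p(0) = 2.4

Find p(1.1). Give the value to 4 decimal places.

Euler: p_{n+1} = p_n + h·f(t_n, p_n).
t=0.000000, p=2.400000: f=-1.900800 → p ← 2.400000 + 0.22·(-1.900800) = 1.981824
t=0.220000, p=1.981824: f=-1.076117 → p ← 1.981824 + 0.22·(-1.076117) = 1.745078
t=0.440000, p=1.745078: f=-0.564948 → p ← 1.745078 + 0.22·(-0.564948) = 1.620790
t=0.660000, p=1.620790: f=-0.206897 → p ← 1.620790 + 0.22·(-0.206897) = 1.575272
t=0.880000, p=1.575272: f=0.061111 → p ← 1.575272 + 0.22·0.061111 = 1.588717
p(1.1) ≈ 1.5887

1.5887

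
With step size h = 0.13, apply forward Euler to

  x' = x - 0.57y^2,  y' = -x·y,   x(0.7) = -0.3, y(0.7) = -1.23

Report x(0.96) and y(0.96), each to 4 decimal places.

-0.6308, -1.3529

Euler on (x,y): x_{n+1} = x_n + h·x', y_{n+1} = y_n + h·y'.
0.700000: (-0.300000, -1.230000); f=(-1.162353, -0.369000) → (-0.451106, -1.277970)
0.830000: (-0.451106, -1.277970); f=(-1.382034, -0.576500) → (-0.630770, -1.352915)
(x(0.96), y(0.96)) ≈ (-0.6308, -1.3529)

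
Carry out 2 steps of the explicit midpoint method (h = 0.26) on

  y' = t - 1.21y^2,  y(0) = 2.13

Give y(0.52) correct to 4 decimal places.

Midpoint: k1 = f(t_n, y_n); k2 = f(t_n + h/2, y_n + (h/2)·k1); y_{n+1} = y_n + h·k2.
t=0.000000, y=2.130000:
  k1 = f(0.000000, 2.130000) = -5.489649
  k2 = f(0.130000, 1.416346) = -2.297302
  y ← 2.130000 + 0.26·(-2.297302) = 1.532701
t=0.260000, y=1.532701:
  k1 = f(0.260000, 1.532701) = -2.582500
  k2 = f(0.390000, 1.196976) = -1.343631
  y ← 1.532701 + 0.26·(-1.343631) = 1.183357
y(0.52) ≈ 1.1834

1.1834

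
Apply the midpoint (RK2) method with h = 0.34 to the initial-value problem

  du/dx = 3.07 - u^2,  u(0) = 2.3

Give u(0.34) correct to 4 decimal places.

2.0870

Midpoint: k1 = f(x_n, u_n); k2 = f(x_n + h/2, u_n + (h/2)·k1); u_{n+1} = u_n + h·k2.
x=0.000000, u=2.300000:
  k1 = f(0.000000, 2.300000) = -2.220000
  k2 = f(0.170000, 1.922600) = -0.626391
  u ← 2.300000 + 0.34·(-0.626391) = 2.087027
u(0.34) ≈ 2.0870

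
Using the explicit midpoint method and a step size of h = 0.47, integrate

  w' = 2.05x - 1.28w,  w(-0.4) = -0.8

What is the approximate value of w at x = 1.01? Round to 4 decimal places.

0.5787

Midpoint: k1 = f(x_n, w_n); k2 = f(x_n + h/2, w_n + (h/2)·k1); w_{n+1} = w_n + h·k2.
x=-0.400000, w=-0.800000:
  k1 = f(-0.400000, -0.800000) = 0.204000
  k2 = f(-0.165000, -0.752060) = 0.624387
  w ← -0.800000 + 0.47·0.624387 = -0.506538
x=0.070000, w=-0.506538:
  k1 = f(0.070000, -0.506538) = 0.791869
  k2 = f(0.305000, -0.320449) = 1.035425
  w ← -0.506538 + 0.47·1.035425 = -0.019889
x=0.540000, w=-0.019889:
  k1 = f(0.540000, -0.019889) = 1.132457
  k2 = f(0.775000, 0.246239) = 1.273564
  w ← -0.019889 + 0.47·1.273564 = 0.578687
w(1.01) ≈ 0.5787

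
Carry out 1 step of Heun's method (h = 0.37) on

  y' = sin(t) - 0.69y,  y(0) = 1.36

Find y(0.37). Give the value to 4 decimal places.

Heun: k1 = f(t_n, y_n); k2 = f(t_n + h, y_n + h·k1); y_{n+1} = y_n + (h/2)·(k1 + k2).
t=0.000000, y=1.360000:
  k1 = f(0.000000, 1.360000) = -0.938400
  k2 = f(0.370000, 1.012792) = -0.337211
  y ← 1.360000 + (0.37/2)·(-0.938400 + (-0.337211)) = 1.124012
y(0.37) ≈ 1.1240

1.1240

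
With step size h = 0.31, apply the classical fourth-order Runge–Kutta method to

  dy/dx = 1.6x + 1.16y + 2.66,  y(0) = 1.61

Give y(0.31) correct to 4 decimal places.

RK4: k1 = f(x_n, y_n); k2 = f(x_n + h/2, y_n + (h/2)·k1); k3 = f(x_n + h/2, y_n + (h/2)·k2); k4 = f(x_n + h, y_n + h·k3); y_{n+1} = y_n + (h/6)·(k1 + 2k2 + 2k3 + k4).
x=0.000000, y=1.610000:
  k1 = f(0.000000, 1.610000) = 4.527600
  k2 = f(0.155000, 2.311778) = 5.589662
  k3 = f(0.155000, 2.476398) = 5.780621
  k4 = f(0.310000, 3.401993) = 7.102311
  y ← 1.610000 + (0.31/6)·(k1 + 2k2 + 2k3 + k4) = 3.385808
y(0.31) ≈ 3.3858

3.3858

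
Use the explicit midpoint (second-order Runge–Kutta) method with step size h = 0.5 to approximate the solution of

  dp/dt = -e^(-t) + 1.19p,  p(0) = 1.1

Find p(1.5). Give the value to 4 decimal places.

3.6544

Midpoint: k1 = f(t_n, p_n); k2 = f(t_n + h/2, p_n + (h/2)·k1); p_{n+1} = p_n + h·k2.
t=0.000000, p=1.100000:
  k1 = f(0.000000, 1.100000) = 0.309000
  k2 = f(0.250000, 1.177250) = 0.622127
  p ← 1.100000 + 0.5·0.622127 = 1.411063
t=0.500000, p=1.411063:
  k1 = f(0.500000, 1.411063) = 1.072635
  k2 = f(0.750000, 1.679222) = 1.525908
  p ← 1.411063 + 0.5·1.525908 = 2.174017
t=1.000000, p=2.174017:
  k1 = f(1.000000, 2.174017) = 2.219201
  k2 = f(1.250000, 2.728817) = 2.960788
  p ← 2.174017 + 0.5·2.960788 = 3.654411
p(1.5) ≈ 3.6544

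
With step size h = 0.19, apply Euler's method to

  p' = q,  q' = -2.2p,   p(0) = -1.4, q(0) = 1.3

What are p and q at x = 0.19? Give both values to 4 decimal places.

-1.1530, 1.8852

Euler on (p,q): p_{n+1} = p_n + h·p', q_{n+1} = q_n + h·q'.
0.000000: (-1.400000, 1.300000); f=(1.300000, 3.080000) → (-1.153000, 1.885200)
(p(0.19), q(0.19)) ≈ (-1.1530, 1.8852)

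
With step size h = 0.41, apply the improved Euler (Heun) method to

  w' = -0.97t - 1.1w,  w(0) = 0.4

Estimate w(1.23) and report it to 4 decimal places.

-0.3936

Heun: k1 = f(t_n, w_n); k2 = f(t_n + h, w_n + h·k1); w_{n+1} = w_n + (h/2)·(k1 + k2).
t=0.000000, w=0.400000:
  k1 = f(0.000000, 0.400000) = -0.440000
  k2 = f(0.410000, 0.219600) = -0.639260
  w ← 0.400000 + (0.41/2)·(-0.440000 + (-0.639260)) = 0.178752
t=0.410000, w=0.178752:
  k1 = f(0.410000, 0.178752) = -0.594327
  k2 = f(0.820000, -0.064922) = -0.723985
  w ← 0.178752 + (0.41/2)·(-0.594327 + (-0.723985)) = -0.091502
t=0.820000, w=-0.091502:
  k1 = f(0.820000, -0.091502) = -0.694747
  k2 = f(1.230000, -0.376349) = -0.779116
  w ← -0.091502 + (0.41/2)·(-0.694747 + (-0.779116)) = -0.393644
w(1.23) ≈ -0.3936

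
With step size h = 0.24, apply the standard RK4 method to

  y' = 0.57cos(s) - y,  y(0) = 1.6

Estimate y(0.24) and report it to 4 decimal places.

1.3790

RK4: k1 = f(s_n, y_n); k2 = f(s_n + h/2, y_n + (h/2)·k1); k3 = f(s_n + h/2, y_n + (h/2)·k2); k4 = f(s_n + h, y_n + h·k3); y_{n+1} = y_n + (h/6)·(k1 + 2k2 + 2k3 + k4).
s=0.000000, y=1.600000:
  k1 = f(0.000000, 1.600000) = -1.030000
  k2 = f(0.120000, 1.476400) = -0.910499
  k3 = f(0.120000, 1.490740) = -0.924839
  k4 = f(0.240000, 1.378039) = -0.824376
  y ← 1.600000 + (0.24/6)·(k1 + 2k2 + 2k3 + k4) = 1.378998
y(0.24) ≈ 1.3790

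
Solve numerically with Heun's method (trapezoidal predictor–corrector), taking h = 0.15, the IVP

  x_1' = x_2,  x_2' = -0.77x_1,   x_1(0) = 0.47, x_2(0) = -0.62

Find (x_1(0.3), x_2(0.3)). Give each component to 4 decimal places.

Heun on (x_1,x_2): k1 = f(x_n, state_n); k2 = f(x_n + h, state_n + h·k1); state_{n+1} = state_n + (h/2)·(k1 + k2).
0.000000: (0.470000, -0.620000)
  k1 = (-0.620000, -0.361900)
  predictor → (0.377000, -0.674285)
  k2 = (-0.674285, -0.290290)
  → (0.372929, -0.668914)
0.150000: (0.372929, -0.668914)
  k1 = (-0.668914, -0.287155)
  predictor → (0.272591, -0.711988)
  k2 = (-0.711988, -0.209895)
  → (0.269361, -0.706193)
(x_1(0.3), x_2(0.3)) ≈ (0.2694, -0.7062)

0.2694, -0.7062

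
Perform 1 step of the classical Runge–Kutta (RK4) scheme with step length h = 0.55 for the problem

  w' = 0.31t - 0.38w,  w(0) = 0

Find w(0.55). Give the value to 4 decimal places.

0.0438

RK4: k1 = f(t_n, w_n); k2 = f(t_n + h/2, w_n + (h/2)·k1); k3 = f(t_n + h/2, w_n + (h/2)·k2); k4 = f(t_n + h, w_n + h·k3); w_{n+1} = w_n + (h/6)·(k1 + 2k2 + 2k3 + k4).
t=0.000000, w=0.000000:
  k1 = f(0.000000, 0.000000) = 0.000000
  k2 = f(0.275000, 0.000000) = 0.085250
  k3 = f(0.275000, 0.023444) = 0.076341
  k4 = f(0.550000, 0.041988) = 0.154545
  w ← 0.000000 + (0.55/6)·(k1 + 2k2 + 2k3 + k4) = 0.043792
w(0.55) ≈ 0.0438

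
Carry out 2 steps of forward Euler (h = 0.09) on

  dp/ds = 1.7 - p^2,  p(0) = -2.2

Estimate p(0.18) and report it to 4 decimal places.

-2.8843

Euler: p_{n+1} = p_n + h·f(s_n, p_n).
s=0.000000, p=-2.200000: f=-3.140000 → p ← -2.200000 + 0.09·(-3.140000) = -2.482600
s=0.090000, p=-2.482600: f=-4.463303 → p ← -2.482600 + 0.09·(-4.463303) = -2.884297
p(0.18) ≈ -2.8843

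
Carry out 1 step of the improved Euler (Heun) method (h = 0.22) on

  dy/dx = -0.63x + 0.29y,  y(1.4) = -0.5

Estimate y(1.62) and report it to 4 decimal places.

-0.7484

Heun: k1 = f(x_n, y_n); k2 = f(x_n + h, y_n + h·k1); y_{n+1} = y_n + (h/2)·(k1 + k2).
x=1.400000, y=-0.500000:
  k1 = f(1.400000, -0.500000) = -1.027000
  k2 = f(1.620000, -0.725940) = -1.231123
  y ← -0.500000 + (0.22/2)·(-1.027000 + (-1.231123)) = -0.748393
y(1.62) ≈ -0.7484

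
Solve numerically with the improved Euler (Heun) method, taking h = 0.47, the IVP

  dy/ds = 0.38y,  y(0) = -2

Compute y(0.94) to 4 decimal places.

-2.8539

Heun: k1 = f(s_n, y_n); k2 = f(s_n + h, y_n + h·k1); y_{n+1} = y_n + (h/2)·(k1 + k2).
s=0.000000, y=-2.000000:
  k1 = f(0.000000, -2.000000) = -0.760000
  k2 = f(0.470000, -2.357200) = -0.895736
  y ← -2.000000 + (0.47/2)·(-0.760000 + (-0.895736)) = -2.389098
s=0.470000, y=-2.389098:
  k1 = f(0.470000, -2.389098) = -0.907857
  k2 = f(0.940000, -2.815791) = -1.070001
  y ← -2.389098 + (0.47/2)·(-0.907857 + (-1.070001)) = -2.853895
y(0.94) ≈ -2.8539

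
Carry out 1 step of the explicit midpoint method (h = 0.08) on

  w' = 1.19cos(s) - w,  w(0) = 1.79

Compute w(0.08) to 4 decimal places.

1.7438

Midpoint: k1 = f(s_n, w_n); k2 = f(s_n + h/2, w_n + (h/2)·k1); w_{n+1} = w_n + h·k2.
s=0.000000, w=1.790000:
  k1 = f(0.000000, 1.790000) = -0.600000
  k2 = f(0.040000, 1.766000) = -0.576952
  w ← 1.790000 + 0.08·(-0.576952) = 1.743844
w(0.08) ≈ 1.7438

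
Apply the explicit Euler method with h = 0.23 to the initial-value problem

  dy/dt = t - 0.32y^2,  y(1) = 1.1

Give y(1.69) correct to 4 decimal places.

Euler: y_{n+1} = y_n + h·f(t_n, y_n).
t=1.000000, y=1.100000: f=0.612800 → y ← 1.100000 + 0.23·0.612800 = 1.240944
t=1.230000, y=1.240944: f=0.737219 → y ← 1.240944 + 0.23·0.737219 = 1.410504
t=1.460000, y=1.410504: f=0.823353 → y ← 1.410504 + 0.23·0.823353 = 1.599875
y(1.69) ≈ 1.5999

1.5999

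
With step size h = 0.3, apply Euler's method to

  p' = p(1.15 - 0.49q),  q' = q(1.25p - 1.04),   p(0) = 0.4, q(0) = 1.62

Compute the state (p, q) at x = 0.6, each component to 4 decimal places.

Euler on (p,q): p_{n+1} = p_n + h·p', q_{n+1} = q_n + h·q'.
0.000000: (0.400000, 1.620000); f=(0.142480, -0.874800) → (0.442744, 1.357560)
0.300000: (0.442744, 1.357560); f=(0.214640, -0.660548) → (0.507136, 1.159396)
(p(0.6), q(0.6)) ≈ (0.5071, 1.1594)

0.5071, 1.1594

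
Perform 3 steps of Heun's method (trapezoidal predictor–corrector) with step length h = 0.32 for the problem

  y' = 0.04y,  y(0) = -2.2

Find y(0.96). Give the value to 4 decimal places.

-2.2861

Heun: k1 = f(t_n, y_n); k2 = f(t_n + h, y_n + h·k1); y_{n+1} = y_n + (h/2)·(k1 + k2).
t=0.000000, y=-2.200000:
  k1 = f(0.000000, -2.200000) = -0.088000
  k2 = f(0.320000, -2.228160) = -0.089126
  y ← -2.200000 + (0.32/2)·(-0.088000 + (-0.089126)) = -2.228340
t=0.320000, y=-2.228340:
  k1 = f(0.320000, -2.228340) = -0.089134
  k2 = f(0.640000, -2.256863) = -0.090275
  y ← -2.228340 + (0.32/2)·(-0.089134 + (-0.090275)) = -2.257046
t=0.640000, y=-2.257046:
  k1 = f(0.640000, -2.257046) = -0.090282
  k2 = f(0.960000, -2.285936) = -0.091437
  y ← -2.257046 + (0.32/2)·(-0.090282 + (-0.091437)) = -2.286121
y(0.96) ≈ -2.2861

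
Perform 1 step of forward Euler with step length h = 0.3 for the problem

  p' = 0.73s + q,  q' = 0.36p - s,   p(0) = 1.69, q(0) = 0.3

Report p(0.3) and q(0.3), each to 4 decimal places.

1.7800, 0.4825

Euler on (p,q): p_{n+1} = p_n + h·p', q_{n+1} = q_n + h·q'.
0.000000: (1.690000, 0.300000); f=(0.300000, 0.608400) → (1.780000, 0.482520)
(p(0.3), q(0.3)) ≈ (1.7800, 0.4825)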